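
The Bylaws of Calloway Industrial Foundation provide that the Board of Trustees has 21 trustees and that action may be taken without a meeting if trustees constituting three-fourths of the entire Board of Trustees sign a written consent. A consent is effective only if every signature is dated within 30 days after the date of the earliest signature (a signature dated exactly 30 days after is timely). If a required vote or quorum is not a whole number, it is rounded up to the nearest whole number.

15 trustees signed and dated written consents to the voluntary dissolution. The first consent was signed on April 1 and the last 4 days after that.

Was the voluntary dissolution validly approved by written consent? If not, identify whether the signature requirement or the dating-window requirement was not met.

Not effective — insufficient signatures.

Signatures required: three-fourths of 21 — 3/4 of 21 = 15.75, rounded up to 16, so 16 needed; 15 signed. Insufficient.
Dating window: the latest signature is 4 days after the earliest; the limit is 30 days. Within the window.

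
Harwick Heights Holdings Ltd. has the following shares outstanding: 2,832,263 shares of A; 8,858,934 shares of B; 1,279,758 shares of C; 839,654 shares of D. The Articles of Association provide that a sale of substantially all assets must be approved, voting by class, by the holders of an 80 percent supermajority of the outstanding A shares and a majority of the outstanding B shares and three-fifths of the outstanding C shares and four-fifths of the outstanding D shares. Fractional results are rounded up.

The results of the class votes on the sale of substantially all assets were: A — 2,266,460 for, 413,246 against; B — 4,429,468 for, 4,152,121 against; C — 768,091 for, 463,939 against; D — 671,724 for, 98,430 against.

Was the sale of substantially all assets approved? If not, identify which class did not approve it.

Approved — every class gave the required vote.

A: 4/5 of 2832263 = 2265810.40, rounded up to 2265811; 2,265,811 required, 2,266,460 in favor — approved.
B: a majority of 8858934 is 4429468; 4,429,468 required, 4,429,468 in favor — approved.
C: 3/5 of 1279758 = 767854.80, rounded up to 767855; 767,855 required, 768,091 in favor — approved.
D: 4/5 of 839654 = 671723.20, rounded up to 671724; 671,724 required, 671,724 in favor — approved.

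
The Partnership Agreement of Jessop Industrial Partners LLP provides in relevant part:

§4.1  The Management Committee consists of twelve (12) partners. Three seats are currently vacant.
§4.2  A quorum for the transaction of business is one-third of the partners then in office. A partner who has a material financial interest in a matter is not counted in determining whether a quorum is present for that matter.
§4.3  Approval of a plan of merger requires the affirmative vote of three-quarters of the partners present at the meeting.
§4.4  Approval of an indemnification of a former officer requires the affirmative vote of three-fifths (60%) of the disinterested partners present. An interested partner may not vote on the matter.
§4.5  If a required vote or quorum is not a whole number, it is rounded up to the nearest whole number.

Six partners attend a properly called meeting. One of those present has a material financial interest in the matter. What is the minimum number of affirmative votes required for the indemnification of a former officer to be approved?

The indemnification of a former officer requires three-fifths of the disinterested partners present (6 − 1 = 5).
3/5 of 5 = 3.

3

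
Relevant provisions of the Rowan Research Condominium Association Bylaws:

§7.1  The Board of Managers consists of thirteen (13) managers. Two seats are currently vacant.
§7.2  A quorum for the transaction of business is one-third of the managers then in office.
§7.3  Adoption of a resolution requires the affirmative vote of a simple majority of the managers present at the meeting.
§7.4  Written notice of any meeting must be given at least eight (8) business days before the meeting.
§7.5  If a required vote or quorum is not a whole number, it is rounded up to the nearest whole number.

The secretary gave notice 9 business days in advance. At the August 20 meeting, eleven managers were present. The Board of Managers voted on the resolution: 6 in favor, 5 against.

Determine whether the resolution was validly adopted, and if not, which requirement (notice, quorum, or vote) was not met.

Valid — all requirements satisfied.

Notice: 9 business days given; 8 required (9 ≥ 8). Satisfied.
Quorum: 11 present; quorum is 4. Satisfied.
Vote: the resolution requires a majority of the managers present (11). A majority of 11 is 6, so 6 affirmative votes are needed; 6 voted in favor. Satisfied.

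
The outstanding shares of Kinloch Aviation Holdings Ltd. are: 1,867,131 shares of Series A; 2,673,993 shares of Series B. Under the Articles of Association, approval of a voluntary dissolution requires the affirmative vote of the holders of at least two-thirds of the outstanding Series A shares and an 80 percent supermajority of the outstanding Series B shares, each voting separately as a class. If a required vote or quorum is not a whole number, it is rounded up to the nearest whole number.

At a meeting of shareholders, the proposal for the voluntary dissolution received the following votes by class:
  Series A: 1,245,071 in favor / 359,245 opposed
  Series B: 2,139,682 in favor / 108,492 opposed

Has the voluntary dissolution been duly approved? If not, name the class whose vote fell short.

Approved — every class gave the required vote.

Series A: 2/3 of 1867131 = 1244754; 1,244,754 required, 1,245,071 in favor — approved.
Series B: 4/5 of 2673993 = 2139194.40, rounded up to 2139195; 2,139,195 required, 2,139,682 in favor — approved.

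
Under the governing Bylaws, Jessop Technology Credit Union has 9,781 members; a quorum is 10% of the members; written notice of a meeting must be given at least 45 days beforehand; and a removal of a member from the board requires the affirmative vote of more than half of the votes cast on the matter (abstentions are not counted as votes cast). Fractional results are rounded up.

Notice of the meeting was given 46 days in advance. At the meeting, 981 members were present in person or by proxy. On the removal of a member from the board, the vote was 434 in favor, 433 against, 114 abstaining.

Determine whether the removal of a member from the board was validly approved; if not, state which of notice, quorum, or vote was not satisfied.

Notice: 46 days given; 45 required. Satisfied.
Quorum: 10% of 9,781 = 978.10, rounded up to 979; 981 present. Satisfied.
Vote: requires a majority of the votes cast (981 − 114 abstaining = 867); a majority of 867 is 434, so 434 needed; 434 in favor. Satisfied.

Valid — all requirements satisfied.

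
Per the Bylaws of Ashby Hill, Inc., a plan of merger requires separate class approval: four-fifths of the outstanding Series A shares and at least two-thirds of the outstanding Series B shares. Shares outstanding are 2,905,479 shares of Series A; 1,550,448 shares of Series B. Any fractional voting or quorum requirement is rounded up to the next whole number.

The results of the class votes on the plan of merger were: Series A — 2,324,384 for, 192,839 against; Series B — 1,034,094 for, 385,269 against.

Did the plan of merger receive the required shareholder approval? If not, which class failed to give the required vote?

Series A: 4/5 of 2905479 = 2324383.20, rounded up to 2324384; 2,324,384 required, 2,324,384 in favor — approved.
Series B: 2/3 of 1550448 = 1033632; 1,033,632 required, 1,034,094 in favor — approved.

Approved — every class gave the required vote.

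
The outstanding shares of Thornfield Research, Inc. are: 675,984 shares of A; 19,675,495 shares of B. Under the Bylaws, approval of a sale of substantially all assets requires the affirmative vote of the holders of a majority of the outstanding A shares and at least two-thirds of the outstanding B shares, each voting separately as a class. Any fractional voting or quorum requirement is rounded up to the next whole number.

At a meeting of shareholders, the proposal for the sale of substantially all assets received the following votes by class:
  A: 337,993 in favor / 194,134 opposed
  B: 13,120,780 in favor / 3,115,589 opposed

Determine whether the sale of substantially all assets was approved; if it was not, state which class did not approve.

A: a majority of 675984 is 337993; 337,993 required, 337,993 in favor — approved.
B: 2/3 of 19675495 = 13116996.67, rounded up to 13116997; 13,116,997 required, 13,120,780 in favor — approved.

Approved — every class gave the required vote.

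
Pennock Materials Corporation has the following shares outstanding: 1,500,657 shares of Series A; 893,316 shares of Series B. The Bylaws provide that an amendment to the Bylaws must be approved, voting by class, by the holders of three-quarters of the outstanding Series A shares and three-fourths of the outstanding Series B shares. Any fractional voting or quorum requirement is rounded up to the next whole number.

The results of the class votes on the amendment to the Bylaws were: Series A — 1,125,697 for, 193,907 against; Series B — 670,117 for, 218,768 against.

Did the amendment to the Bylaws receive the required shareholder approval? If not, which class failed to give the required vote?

Approved — every class gave the required vote.

Series A: 3/4 of 1500657 = 1125492.75, rounded up to 1125493; 1,125,493 required, 1,125,697 in favor — approved.
Series B: 3/4 of 893316 = 669987; 669,987 required, 670,117 in favor — approved.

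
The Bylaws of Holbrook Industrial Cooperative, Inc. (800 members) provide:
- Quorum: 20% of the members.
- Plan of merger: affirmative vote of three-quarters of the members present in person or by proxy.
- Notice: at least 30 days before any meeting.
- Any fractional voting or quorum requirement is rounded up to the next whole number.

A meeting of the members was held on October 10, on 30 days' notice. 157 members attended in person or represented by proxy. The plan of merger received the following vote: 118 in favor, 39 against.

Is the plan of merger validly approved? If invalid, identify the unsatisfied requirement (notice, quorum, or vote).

Notice: 30 days given; 30 required. Satisfied.
Quorum: 20% of 800 = 160; 157 present. Not satisfied.
Vote: requires three-fourths of those present (157); 3/4 of 157 = 117.75, rounded up to 118, so 118 needed; 118 in favor. Satisfied.

Invalid — quorum requirement not satisfied.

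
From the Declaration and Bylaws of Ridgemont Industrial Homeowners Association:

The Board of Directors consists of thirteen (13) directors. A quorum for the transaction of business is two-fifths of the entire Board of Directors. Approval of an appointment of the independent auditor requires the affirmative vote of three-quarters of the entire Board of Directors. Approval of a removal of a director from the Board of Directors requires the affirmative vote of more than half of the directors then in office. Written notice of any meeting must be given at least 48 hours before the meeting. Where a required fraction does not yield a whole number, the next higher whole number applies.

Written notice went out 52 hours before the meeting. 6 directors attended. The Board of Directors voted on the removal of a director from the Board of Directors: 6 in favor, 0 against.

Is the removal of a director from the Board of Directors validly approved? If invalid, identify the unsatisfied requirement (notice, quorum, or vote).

Invalid — vote requirement not satisfied.

Notice: 52 hours given; 48 required (52 ≥ 48). Satisfied.
Quorum: 6 present; quorum is 6. Satisfied.
Vote: the removal of a director from the Board of Directors requires a majority of the directors then in office (13). A majority of 13 is 7, so 7 affirmative votes are needed; 6 voted in favor. Not satisfied.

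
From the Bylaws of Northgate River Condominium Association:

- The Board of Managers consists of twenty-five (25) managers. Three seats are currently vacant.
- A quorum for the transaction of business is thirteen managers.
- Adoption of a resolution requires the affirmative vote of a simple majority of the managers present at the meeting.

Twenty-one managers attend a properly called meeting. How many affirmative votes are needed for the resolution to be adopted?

11

The resolution requires a majority of the managers present (21).
A majority of 21 is 11.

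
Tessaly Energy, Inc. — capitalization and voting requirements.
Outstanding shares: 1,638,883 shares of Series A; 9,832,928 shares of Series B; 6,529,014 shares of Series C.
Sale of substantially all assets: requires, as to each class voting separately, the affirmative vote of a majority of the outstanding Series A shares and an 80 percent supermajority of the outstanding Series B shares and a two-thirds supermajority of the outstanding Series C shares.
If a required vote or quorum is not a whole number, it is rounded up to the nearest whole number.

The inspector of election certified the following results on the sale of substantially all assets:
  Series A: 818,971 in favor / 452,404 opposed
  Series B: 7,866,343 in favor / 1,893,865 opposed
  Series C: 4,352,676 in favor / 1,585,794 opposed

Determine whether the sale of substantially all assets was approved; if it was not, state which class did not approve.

Series A: a majority of 1638883 is 819442; 819,442 required, 818,971 in favor — not approved.
Series B: 4/5 of 9832928 = 7866342.40, rounded up to 7866343; 7,866,343 required, 7,866,343 in favor — approved.
Series C: 2/3 of 6529014 = 4352676; 4,352,676 required, 4,352,676 in favor — approved.

Not approved — the Series A shares did not give the required vote.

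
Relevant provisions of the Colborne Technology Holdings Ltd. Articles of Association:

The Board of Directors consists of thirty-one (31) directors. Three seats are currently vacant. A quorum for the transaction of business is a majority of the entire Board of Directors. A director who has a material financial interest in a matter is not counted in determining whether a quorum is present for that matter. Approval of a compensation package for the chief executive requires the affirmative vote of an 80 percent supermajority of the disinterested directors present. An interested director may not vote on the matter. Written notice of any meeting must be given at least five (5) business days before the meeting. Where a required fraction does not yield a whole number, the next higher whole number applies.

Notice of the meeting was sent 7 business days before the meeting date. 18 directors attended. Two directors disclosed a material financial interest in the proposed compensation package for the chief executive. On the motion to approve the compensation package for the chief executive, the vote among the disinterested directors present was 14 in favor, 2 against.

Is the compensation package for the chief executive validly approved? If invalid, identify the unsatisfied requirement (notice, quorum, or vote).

Notice: 7 business days given; 5 required (7 ≥ 5). Satisfied.
Quorum: 18 present, but the 2 interested directors do not count, leaving 16. Quorum is 16. Satisfied.
Vote: the compensation package for the chief executive requires four-fifths of the disinterested directors present (18 − 2 = 16). 4/5 of 16 = 12.80, rounded up to 13, so 13 affirmative votes are needed; 14 voted in favor. Satisfied.

Valid — all requirements satisfied.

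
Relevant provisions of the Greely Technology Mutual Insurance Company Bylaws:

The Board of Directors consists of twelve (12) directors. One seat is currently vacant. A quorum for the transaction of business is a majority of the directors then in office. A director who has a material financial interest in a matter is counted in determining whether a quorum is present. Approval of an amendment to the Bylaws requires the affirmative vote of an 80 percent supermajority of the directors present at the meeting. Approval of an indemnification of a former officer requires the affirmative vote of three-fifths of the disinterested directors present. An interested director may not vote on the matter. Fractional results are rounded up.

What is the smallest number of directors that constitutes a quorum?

6

A majority of 11 is 6.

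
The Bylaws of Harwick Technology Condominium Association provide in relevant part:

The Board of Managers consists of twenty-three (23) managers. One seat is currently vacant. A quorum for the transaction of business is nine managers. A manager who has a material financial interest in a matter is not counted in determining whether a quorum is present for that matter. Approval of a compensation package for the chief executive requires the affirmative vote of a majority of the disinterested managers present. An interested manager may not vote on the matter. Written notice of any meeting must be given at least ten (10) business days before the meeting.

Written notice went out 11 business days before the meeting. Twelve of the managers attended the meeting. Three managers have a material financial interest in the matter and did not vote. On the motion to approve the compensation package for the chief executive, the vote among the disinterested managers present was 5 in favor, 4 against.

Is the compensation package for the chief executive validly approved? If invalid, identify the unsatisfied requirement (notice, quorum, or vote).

Notice: 11 business days given; 10 required (11 ≥ 10). Satisfied.
Quorum: 12 present, but the 3 interested managers do not count, leaving 9. Quorum is 9. Satisfied.
Vote: the compensation package for the chief executive requires a majority of the disinterested managers present (12 − 3 = 9). A majority of 9 is 5, so 5 affirmative votes are needed; 5 voted in favor. Satisfied.

Valid — all requirements satisfied.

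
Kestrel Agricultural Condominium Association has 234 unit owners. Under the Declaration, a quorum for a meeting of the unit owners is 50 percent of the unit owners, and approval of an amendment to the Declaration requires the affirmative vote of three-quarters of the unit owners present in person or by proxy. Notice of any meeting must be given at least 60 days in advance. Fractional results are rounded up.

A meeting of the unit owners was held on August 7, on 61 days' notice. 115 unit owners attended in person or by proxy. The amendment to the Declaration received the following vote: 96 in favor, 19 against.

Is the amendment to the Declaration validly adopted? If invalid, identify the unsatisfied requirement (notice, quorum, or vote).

Invalid — quorum requirement not satisfied.

Notice: 61 days given; 60 required. Satisfied.
Quorum: 50% of 234 = 117; 115 present. Not satisfied.
Vote: requires three-fourths of those present (115); 3/4 of 115 = 86.25, rounded up to 87, so 87 needed; 96 in favor. Satisfied.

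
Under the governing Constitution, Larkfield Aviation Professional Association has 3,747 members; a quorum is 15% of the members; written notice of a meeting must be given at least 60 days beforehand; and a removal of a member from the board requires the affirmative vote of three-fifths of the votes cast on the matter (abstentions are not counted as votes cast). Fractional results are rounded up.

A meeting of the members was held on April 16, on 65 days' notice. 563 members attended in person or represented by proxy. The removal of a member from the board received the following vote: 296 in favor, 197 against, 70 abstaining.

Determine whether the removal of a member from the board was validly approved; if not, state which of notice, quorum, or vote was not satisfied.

Notice: 65 days given; 60 required. Satisfied.
Quorum: 15% of 3,747 = 562.05, rounded up to 563; 563 present. Satisfied.
Vote: requires three-fifths of the votes cast (563 − 70 abstaining = 493); 3/5 of 493 = 295.80, rounded up to 296, so 296 needed; 296 in favor. Satisfied.

Valid — all requirements satisfied.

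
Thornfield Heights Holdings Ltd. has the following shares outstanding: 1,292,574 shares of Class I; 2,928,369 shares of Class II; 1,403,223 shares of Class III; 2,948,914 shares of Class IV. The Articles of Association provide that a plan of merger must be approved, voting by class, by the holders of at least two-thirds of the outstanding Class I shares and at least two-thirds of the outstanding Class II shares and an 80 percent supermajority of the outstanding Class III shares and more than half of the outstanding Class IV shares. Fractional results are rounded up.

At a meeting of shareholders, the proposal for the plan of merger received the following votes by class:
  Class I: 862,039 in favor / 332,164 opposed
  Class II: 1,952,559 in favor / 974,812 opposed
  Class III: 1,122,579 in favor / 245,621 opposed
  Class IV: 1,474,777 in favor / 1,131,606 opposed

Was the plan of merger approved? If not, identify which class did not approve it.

Approved — every class gave the required vote.

Class I: 2/3 of 1292574 = 861716; 861,716 required, 862,039 in favor — approved.
Class II: 2/3 of 2928369 = 1952246; 1,952,246 required, 1,952,559 in favor — approved.
Class III: 4/5 of 1403223 = 1122578.40, rounded up to 1122579; 1,122,579 required, 1,122,579 in favor — approved.
Class IV: a majority of 2948914 is 1474458; 1,474,458 required, 1,474,777 in favor — approved.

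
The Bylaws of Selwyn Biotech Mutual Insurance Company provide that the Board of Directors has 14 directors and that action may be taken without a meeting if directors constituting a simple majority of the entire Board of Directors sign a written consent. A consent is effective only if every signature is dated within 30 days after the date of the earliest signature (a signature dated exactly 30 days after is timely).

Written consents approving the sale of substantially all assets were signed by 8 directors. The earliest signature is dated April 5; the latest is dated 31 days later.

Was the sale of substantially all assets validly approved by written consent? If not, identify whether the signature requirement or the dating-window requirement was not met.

Not effective — dating-window requirement not satisfied.

Signatures required: a simple majority of 14 — a majority of 14 is 8, so 8 needed; 8 signed. Sufficient.
Dating window: the latest signature is 31 days after the earliest; the limit is 30 days. Outside the window.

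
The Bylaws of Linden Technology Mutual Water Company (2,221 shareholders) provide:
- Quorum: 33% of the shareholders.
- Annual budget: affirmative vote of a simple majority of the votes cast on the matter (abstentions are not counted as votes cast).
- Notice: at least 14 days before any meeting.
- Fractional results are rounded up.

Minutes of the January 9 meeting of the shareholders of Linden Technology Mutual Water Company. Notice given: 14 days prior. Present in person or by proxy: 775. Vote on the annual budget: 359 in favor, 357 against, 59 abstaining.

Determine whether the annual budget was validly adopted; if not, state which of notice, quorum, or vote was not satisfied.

Valid — all requirements satisfied.

Notice: 14 days given; 14 required. Satisfied.
Quorum: 33% of 2,221 = 732.93, rounded up to 733; 775 present. Satisfied.
Vote: requires a majority of the votes cast (775 − 59 abstaining = 716); a majority of 716 is 359, so 359 needed; 359 in favor. Satisfied.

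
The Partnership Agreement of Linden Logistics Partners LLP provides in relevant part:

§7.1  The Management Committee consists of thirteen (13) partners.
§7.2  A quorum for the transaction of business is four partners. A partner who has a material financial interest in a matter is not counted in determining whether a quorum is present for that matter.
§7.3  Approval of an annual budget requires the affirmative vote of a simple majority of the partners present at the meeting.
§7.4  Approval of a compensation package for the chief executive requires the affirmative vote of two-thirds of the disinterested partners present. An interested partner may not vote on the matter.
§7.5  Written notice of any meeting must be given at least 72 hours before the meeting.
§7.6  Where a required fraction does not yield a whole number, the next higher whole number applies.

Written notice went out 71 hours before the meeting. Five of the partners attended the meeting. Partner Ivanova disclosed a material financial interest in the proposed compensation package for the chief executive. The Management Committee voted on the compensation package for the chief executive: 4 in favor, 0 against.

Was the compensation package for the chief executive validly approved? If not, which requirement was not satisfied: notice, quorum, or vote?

Notice: 71 hours given; 72 required (71 < 72). Not satisfied.
Quorum: 5 present, but the 1 interested partner does not count, leaving 4. Quorum is 4. Satisfied.
Vote: the compensation package for the chief executive requires two-thirds of the disinterested partners present (5 − 1 = 4). 2/3 of 4 = 2.67, rounded up to 3, so 3 affirmative votes are needed; 4 voted in favor. Satisfied.

Invalid — notice requirement not satisfied.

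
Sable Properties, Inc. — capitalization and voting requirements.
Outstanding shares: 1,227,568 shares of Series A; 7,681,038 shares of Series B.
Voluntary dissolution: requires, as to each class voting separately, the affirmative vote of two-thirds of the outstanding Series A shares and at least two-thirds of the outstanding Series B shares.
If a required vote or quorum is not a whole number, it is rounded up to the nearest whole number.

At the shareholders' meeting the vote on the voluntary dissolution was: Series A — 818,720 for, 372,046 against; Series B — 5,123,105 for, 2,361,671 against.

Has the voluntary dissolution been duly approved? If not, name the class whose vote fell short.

Series A: 2/3 of 1227568 = 818378.67, rounded up to 818379; 818,379 required, 818,720 in favor — approved.
Series B: 2/3 of 7681038 = 5120692; 5,120,692 required, 5,123,105 in favor — approved.

Approved — every class gave the required vote.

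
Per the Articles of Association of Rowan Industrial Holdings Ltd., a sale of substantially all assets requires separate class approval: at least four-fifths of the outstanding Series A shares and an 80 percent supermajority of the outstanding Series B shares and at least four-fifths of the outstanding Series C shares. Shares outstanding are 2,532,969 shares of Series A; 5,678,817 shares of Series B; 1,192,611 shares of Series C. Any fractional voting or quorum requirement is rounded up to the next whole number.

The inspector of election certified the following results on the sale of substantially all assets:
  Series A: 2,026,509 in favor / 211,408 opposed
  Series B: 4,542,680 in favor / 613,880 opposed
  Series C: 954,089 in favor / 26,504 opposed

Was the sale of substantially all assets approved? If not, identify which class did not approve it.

Series A: 4/5 of 2532969 = 2026375.20, rounded up to 2026376; 2,026,376 required, 2,026,509 in favor — approved.
Series B: 4/5 of 5678817 = 4543053.60, rounded up to 4543054; 4,543,054 required, 4,542,680 in favor — not approved.
Series C: 4/5 of 1192611 = 954088.80, rounded up to 954089; 954,089 required, 954,089 in favor — approved.

Not approved — the Series B shares did not give the required vote.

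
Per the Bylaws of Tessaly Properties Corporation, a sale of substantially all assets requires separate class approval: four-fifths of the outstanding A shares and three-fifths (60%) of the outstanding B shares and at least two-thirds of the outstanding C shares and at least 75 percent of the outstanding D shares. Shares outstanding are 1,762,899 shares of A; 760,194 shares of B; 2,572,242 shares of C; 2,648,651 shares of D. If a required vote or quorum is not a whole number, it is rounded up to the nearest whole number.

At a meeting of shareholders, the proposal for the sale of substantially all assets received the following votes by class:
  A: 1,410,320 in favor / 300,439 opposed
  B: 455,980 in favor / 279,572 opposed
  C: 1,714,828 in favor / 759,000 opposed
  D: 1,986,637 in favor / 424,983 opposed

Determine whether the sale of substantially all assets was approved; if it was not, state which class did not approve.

A: 4/5 of 1762899 = 1410319.20, rounded up to 1410320; 1,410,320 required, 1,410,320 in favor — approved.
B: 3/5 of 760194 = 456116.40, rounded up to 456117; 456,117 required, 455,980 in favor — not approved.
C: 2/3 of 2572242 = 1714828; 1,714,828 required, 1,714,828 in favor — approved.
D: 3/4 of 2648651 = 1986488.25, rounded up to 1986489; 1,986,489 required, 1,986,637 in favor — approved.

Not approved — the B shares did not give the required vote.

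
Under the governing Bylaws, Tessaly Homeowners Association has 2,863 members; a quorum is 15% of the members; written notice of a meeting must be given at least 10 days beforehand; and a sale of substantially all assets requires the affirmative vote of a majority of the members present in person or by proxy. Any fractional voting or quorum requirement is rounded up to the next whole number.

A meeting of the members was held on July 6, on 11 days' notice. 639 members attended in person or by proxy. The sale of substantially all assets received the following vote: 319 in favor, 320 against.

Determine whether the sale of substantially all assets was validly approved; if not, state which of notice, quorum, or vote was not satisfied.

Notice: 11 days given; 10 required. Satisfied.
Quorum: 15% of 2,863 = 429.45, rounded up to 430; 639 present. Satisfied.
Vote: requires a majority of those present (639); a majority of 639 is 320, so 320 needed; 319 in favor. Not satisfied.

Invalid — vote requirement not satisfied.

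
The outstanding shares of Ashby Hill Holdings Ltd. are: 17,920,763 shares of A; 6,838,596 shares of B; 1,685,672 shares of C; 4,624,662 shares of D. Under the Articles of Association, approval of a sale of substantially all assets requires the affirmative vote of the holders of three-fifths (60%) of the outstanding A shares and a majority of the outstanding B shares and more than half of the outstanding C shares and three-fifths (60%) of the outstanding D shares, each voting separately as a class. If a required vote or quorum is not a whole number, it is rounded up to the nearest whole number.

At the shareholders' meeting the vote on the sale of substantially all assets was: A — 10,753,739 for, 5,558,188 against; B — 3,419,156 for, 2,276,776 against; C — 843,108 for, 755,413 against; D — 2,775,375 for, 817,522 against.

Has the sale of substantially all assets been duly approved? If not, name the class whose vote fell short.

Not approved — the B shares did not give the required vote.

A: 3/5 of 17920763 = 10752457.80, rounded up to 10752458; 10,752,458 required, 10,753,739 in favor — approved.
B: a majority of 6838596 is 3419299; 3,419,299 required, 3,419,156 in favor — not approved.
C: a majority of 1685672 is 842837; 842,837 required, 843,108 in favor — approved.
D: 3/5 of 4624662 = 2774797.20, rounded up to 2774798; 2,774,798 required, 2,775,375 in favor — approved.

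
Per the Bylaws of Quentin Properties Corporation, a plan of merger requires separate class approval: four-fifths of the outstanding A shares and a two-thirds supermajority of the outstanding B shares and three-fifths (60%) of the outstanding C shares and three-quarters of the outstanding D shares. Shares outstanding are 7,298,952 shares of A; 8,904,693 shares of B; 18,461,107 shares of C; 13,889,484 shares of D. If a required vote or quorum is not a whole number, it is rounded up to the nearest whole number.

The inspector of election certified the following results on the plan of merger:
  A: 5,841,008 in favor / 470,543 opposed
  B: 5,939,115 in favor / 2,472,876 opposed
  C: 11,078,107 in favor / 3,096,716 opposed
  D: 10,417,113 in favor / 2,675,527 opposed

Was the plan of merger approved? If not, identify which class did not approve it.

Approved — every class gave the required vote.

A: 4/5 of 7298952 = 5839161.60, rounded up to 5839162; 5,839,162 required, 5,841,008 in favor — approved.
B: 2/3 of 8904693 = 5936462; 5,936,462 required, 5,939,115 in favor — approved.
C: 3/5 of 18461107 = 11076664.20, rounded up to 11076665; 11,076,665 required, 11,078,107 in favor — approved.
D: 3/4 of 13889484 = 10417113; 10,417,113 required, 10,417,113 in favor — approved.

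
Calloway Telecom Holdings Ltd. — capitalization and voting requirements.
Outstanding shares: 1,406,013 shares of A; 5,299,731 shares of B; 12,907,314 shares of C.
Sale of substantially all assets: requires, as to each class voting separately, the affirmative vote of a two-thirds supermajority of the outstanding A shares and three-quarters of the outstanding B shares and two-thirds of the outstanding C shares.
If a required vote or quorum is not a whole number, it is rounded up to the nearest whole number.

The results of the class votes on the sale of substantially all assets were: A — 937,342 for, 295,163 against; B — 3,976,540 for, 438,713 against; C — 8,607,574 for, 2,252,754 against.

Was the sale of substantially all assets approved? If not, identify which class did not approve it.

A: 2/3 of 1406013 = 937342; 937,342 required, 937,342 in favor — approved.
B: 3/4 of 5299731 = 3974798.25, rounded up to 3974799; 3,974,799 required, 3,976,540 in favor — approved.
C: 2/3 of 12907314 = 8604876; 8,604,876 required, 8,607,574 in favor — approved.

Approved — every class gave the required vote.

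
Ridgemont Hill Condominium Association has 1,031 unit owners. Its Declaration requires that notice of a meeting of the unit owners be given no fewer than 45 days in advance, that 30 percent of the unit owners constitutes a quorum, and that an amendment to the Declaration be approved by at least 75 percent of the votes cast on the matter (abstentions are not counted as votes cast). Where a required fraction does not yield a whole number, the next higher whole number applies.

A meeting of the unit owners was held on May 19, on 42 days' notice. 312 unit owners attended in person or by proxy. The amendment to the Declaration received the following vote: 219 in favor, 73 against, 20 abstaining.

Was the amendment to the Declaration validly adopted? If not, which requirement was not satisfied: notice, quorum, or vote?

Notice: 42 days given; 45 required. Not satisfied.
Quorum: 30% of 1,031 = 309.30, rounded up to 310; 312 present. Satisfied.
Vote: requires three-fourths of the votes cast (312 − 20 abstaining = 292); 3/4 of 292 = 219, so 219 needed; 219 in favor. Satisfied.

Invalid — notice requirement not satisfied.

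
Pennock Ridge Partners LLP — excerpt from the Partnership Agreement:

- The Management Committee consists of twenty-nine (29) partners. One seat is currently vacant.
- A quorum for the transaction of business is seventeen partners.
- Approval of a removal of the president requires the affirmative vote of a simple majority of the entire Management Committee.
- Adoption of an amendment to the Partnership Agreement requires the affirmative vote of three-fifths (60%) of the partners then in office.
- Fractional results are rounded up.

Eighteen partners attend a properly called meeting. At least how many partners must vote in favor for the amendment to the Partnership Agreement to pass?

17

The amendment to the Partnership Agreement requires three-fifths of the partners then in office (28).
3/5 of 28 = 16.80, rounded up to 17.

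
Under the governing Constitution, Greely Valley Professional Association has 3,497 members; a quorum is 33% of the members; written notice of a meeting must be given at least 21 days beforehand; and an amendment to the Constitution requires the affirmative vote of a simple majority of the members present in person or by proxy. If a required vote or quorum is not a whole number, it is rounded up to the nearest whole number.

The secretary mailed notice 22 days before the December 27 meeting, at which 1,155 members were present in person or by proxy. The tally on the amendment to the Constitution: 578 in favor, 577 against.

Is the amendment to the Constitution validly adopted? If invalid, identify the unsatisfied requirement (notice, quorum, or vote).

Valid — all requirements satisfied.

Notice: 22 days given; 21 required. Satisfied.
Quorum: 33% of 3,497 = 1,154.01, rounded up to 1,155; 1,155 present. Satisfied.
Vote: requires a majority of those present (1,155); a majority of 1155 is 578, so 578 needed; 578 in favor. Satisfied.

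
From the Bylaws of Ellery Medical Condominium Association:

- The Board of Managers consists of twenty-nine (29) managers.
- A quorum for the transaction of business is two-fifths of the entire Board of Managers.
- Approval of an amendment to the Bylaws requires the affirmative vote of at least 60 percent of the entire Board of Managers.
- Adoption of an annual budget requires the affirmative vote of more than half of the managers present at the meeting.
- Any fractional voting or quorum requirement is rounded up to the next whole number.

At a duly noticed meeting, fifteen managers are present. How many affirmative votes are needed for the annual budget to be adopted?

The annual budget requires a majority of the managers present (15).
A majority of 15 is 8.

8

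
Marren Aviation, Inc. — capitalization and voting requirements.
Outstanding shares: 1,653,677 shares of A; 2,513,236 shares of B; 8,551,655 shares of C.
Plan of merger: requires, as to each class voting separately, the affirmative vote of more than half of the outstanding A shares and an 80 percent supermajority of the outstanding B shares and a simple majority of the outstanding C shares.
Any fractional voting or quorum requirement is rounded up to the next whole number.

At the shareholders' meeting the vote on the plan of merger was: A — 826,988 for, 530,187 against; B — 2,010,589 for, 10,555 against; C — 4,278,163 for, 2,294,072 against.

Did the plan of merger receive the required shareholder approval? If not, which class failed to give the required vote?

A: a majority of 1653677 is 826839; 826,839 required, 826,988 in favor — approved.
B: 4/5 of 2513236 = 2010588.80, rounded up to 2010589; 2,010,589 required, 2,010,589 in favor — approved.
C: a majority of 8551655 is 4275828; 4,275,828 required, 4,278,163 in favor — approved.

Approved — every class gave the required vote.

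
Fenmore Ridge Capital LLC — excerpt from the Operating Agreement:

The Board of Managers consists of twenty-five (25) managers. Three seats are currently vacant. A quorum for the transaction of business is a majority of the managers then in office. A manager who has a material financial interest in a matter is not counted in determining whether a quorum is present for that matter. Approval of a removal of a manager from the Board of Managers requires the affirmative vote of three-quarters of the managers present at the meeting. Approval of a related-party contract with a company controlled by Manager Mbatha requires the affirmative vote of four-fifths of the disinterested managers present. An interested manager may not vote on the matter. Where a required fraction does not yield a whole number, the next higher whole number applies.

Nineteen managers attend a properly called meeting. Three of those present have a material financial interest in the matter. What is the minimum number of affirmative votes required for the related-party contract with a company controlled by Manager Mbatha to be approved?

13

The related-party contract with a company controlled by Manager Mbatha requires four-fifths of the disinterested managers present (19 − 3 = 16).
4/5 of 16 = 12.80, rounded up to 13.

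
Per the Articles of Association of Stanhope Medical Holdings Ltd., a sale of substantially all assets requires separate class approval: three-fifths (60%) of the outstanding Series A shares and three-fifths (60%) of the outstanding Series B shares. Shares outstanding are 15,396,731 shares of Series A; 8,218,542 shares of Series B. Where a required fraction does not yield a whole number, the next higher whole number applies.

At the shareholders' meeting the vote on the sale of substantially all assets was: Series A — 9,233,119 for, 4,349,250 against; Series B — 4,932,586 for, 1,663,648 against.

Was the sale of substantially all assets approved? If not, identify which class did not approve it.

Not approved — the Series A shares did not give the required vote.

Series A: 3/5 of 15396731 = 9238038.60, rounded up to 9238039; 9,238,039 required, 9,233,119 in favor — not approved.
Series B: 3/5 of 8218542 = 4931125.20, rounded up to 4931126; 4,931,126 required, 4,932,586 in favor — approved.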